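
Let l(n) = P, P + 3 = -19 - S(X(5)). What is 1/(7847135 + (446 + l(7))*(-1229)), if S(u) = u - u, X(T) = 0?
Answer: 1/7326039 ≈ 1.3650e-7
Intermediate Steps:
S(u) = 0
P = -22 (P = -3 + (-19 - 1*0) = -3 + (-19 + 0) = -3 - 19 = -22)
l(n) = -22
1/(7847135 + (446 + l(7))*(-1229)) = 1/(7847135 + (446 - 22)*(-1229)) = 1/(7847135 + 424*(-1229)) = 1/(7847135 - 521096) = 1/7326039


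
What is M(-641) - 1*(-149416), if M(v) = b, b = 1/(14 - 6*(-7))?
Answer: 8367297/56 ≈ 1.4942e+5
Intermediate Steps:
b = 1/56 (b = 1/(14 + 42) = 1/56 ≈ 0.017857)
M(v) = 1/56
M(-641) - 1*(-149416) = 1/56 - 1*(-149416) = 1/56 + 149416 = 8367297/56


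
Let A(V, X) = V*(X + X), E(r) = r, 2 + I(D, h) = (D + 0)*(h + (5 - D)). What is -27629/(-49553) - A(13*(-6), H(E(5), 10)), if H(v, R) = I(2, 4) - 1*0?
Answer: 13255835/7079 ≈ 1872.6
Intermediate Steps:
I(D, h) = -2 + D*(5 + h - D) (I(D, h) = -2 + (D + 0)*(h + (5 - D)) = -2 + D*(5 + h - D))
H(v, R) = 12 (H(v, R) = (-2 - 1*2² + 5*2 + 2*4) - 1*0 = (-2 - 1*4 + 10 + 8) + 0 = (-2 - 4 + 10 + 8) + 0 = 12 + 0 = 12)
A(V, X) = 2*V*X (A(V, X) = V*(2*X) = 2*V*X)
-27629/(-49553) - A(13*(-6), H(E(5), 10)) = -27629/(-49553) - 2*13*(-6)*12 = -27629*(-1/49553) - 2*(-78)*12 = 3947/7079 - 1*(-1872) = 3947/7079 + 1872 = 13255835/7079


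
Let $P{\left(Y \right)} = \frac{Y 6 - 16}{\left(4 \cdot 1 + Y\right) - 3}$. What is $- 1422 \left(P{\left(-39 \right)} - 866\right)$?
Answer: $\frac{23219838}{19} \approx 1.2221 \cdot 10^{6}$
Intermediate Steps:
$P{\left(Y \right)} = \frac{-16 + 6 Y}{1 + Y}$ ($P{\left(Y \right)} = \frac{6 Y - 16}{\left(4 + Y\right) - 3} = \frac{-16 + 6 Y}{1 + Y}$)
$- 1422 \left(P{\left(-39 \right)} - 866\right) = - 1422 \left(\frac{2 \left(-8 + 3 \left(-39\right)\right)}{1 - 39} - 866\right) = - 1422 \left(\frac{2 \left(-8 - 117\right)}{-38} - 866\right) = - 1422 \left(2 \left(- \frac{1}{38}\right) \left(-125\right) - 866\right) = - 1422 \left(\frac{125}{19} - 866\right) = \left(-1422\right) \left(- \frac{16329}{19}\right) = \frac{23219838}{19}$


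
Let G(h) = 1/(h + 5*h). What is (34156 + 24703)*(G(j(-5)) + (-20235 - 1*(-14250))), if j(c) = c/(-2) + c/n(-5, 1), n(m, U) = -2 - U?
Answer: -8806719016/25 ≈ -3.5227e+8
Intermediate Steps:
j(c) = -5*c/6 (j(c) = c/(-2) + c/(-2 - 1*1) = c*(-½) + c/(-2 - 1) = -c/2 + c/(-3) = -c/2 + c*(-⅓) = -c/2 - c/3 = -5*c/6)
G(h) = 1/(6*h)
(34156 + 24703)*(G(j(-5)) + (-20235 - 1*(-14250))) = (34156 + 24703)*(1/(6*((-⅚*(-5)))) + (-20235 - 1*(-14250))) = 58859*(1/(6*(25/6)) + (-20235 + 14250)) = 58859*((⅙)*(6/25) - 5985) = 58859*(1/25 - 5985) = 58859*(-149624/25) = -8806719016/25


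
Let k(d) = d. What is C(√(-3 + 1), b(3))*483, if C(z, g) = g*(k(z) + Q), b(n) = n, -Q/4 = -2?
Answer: 11592 + 1449*I*√2 ≈ 11592.0 + 2049.2*I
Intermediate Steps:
Q = 8 (Q = -4*(-2) = 8)
C(z, g) = g*(8 + z) (C(z, g) = g*(z + 8) = g*(8 + z))
C(√(-3 + 1), b(3))*483 = (3*(8 + √(-3 + 1)))*483 = (3*(8 + √(-2)))*483 = (3*(8 + I*√2))*483 = (24 + 3*I*√2)*483 = 11592 + 1449*I*√2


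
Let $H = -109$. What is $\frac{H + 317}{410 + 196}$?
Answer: $\frac{104}{303} \approx 0.34323$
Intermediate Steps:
$\frac{H + 317}{410 + 196} = \frac{-109 + 317}{410 + 196} = \frac{208}{606} = 208 \cdot \frac{1}{606} = \frac{104}{303}$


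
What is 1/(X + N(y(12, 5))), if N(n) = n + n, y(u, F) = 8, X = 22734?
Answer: 1/22750 ≈ 4.3956e-5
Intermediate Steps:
N(n) = 2*n
1/(X + N(y(12, 5))) = 1/(22734 + 2*8) = 1/(22734 + 16) = 1/22750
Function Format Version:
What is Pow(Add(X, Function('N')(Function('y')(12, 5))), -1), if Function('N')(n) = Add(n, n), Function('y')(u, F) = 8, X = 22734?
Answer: Rational(1, 22750) ≈ 4.3956e-5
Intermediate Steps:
Function('N')(n) = Mul(2, n)
Pow(Add(X, Function('N')(Function('y')(12, 5))), -1) = Pow(Add(22734, Mul(2, 8)), -1) = Pow(Add(22734, 16), -1) = Pow(22750, -1) = Rational(1, 22750)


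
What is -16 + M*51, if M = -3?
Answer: -169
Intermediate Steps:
-16 + M*51 = -16 - 3*51 = -16 - 153 = -169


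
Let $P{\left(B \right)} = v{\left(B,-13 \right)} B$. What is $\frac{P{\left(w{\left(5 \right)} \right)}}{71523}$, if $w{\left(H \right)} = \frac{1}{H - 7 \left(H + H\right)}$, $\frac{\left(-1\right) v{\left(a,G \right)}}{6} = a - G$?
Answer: $\frac{1688}{100728225} \approx 1.6758 \cdot 10^{-5}$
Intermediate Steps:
$v{\left(a,G \right)} = - 6 a + 6 G$ ($v{\left(a,G \right)} = - 6 \left(a - G\right) = - 6 a + 6 G$)
$w{\left(H \right)} = - \frac{1}{13 H}$ ($w{\left(H \right)} = \frac{1}{H - 7 \cdot 2 H} = \frac{1}{H - 14 H} = \frac{1}{\left(-13\right) H} = - \frac{1}{13 H}$)
$P{\left(B \right)} = B \left(-78 - 6 B\right)$ ($P{\left(B \right)} = \left(- 6 B + 6 \left(-13\right)\right) B = \left(- 6 B - 78\right) B = \left(-78 - 6 B\right) B = B \left(-78 - 6 B\right)$)
$\frac{P{\left(w{\left(5 \right)} \right)}}{71523} = \frac{\left(-6\right) \left(- \frac{1}{13 \cdot 5}\right) \left(13 - \frac{1}{13 \cdot 5}\right)}{71523} = - 6 \left(\left(- \frac{1}{13}\right) \frac{1}{5}\right) \left(13 - \frac{1}{65}\right) \frac{1}{71523} = \left(-6\right) \left(- \frac{1}{65}\right) \left(13 - \frac{1}{65}\right) \frac{1}{71523} = \left(-6\right) \left(- \frac{1}{65}\right) \frac{844}{65} \cdot \frac{1}{71523} = \frac{5064}{4225} \cdot \frac{1}{71523} = \frac{1688}{100728225}$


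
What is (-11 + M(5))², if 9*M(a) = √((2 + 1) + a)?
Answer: 9809/81 - 44*√2/9 ≈ 114.18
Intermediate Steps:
M(a) = √(3 + a)/9 (M(a) = √((2 + 1) + a)/9 = √(3 + a)/9)
(-11 + M(5))² = (-11 + √(3 + 5)/9)² = (-11 + √8/9)² = (-11 + (2*√2)/9)² = (-11 + 2*√2/9)²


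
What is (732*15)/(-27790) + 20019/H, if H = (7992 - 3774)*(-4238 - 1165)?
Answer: -8359630831/21111001422 ≈ -0.39598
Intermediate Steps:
H = -22789854 (H = 4218*(-5403) = -22789854)
(732*15)/(-27790) + 20019/H = (732*15)/(-27790) + 20019/(-22789854) = 10980*(-1/27790) + 20019*(-1/22789854) = -1098/2779 - 6673/7596618 = -8359630831/21111001422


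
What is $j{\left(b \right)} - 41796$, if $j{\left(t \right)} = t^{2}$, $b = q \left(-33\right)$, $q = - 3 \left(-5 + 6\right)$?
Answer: $-31995$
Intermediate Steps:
$q = -3$ ($q = \left(-3\right) 1 = -3$)
$b = 99$ ($b = \left(-3\right) \left(-33\right) = 99$)
$j{\left(b \right)} - 41796 = 99^{2} - 41796 = 9801 - 41796 = -31995$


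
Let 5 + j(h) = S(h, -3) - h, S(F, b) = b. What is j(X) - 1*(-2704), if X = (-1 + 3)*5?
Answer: 2686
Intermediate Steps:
X = 10 (X = 2*5 = 10)
j(h) = -8 - h (j(h) = -5 + (-3 - h) = -8 - h)
j(X) - 1*(-2704) = (-8 - 1*10) - 1*(-2704) = (-8 - 10) + 2704 = -18 + 2704 = 2686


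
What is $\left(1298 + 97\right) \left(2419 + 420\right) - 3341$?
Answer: $3957064$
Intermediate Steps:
$\left(1298 + 97\right) \left(2419 + 420\right) - 3341 = 1395 \cdot 2839 - 3341 = 3960405 - 3341 = 3957064$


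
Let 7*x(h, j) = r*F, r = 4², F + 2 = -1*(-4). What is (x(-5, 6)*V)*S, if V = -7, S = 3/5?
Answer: -96/5 ≈ -19.200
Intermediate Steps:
F = 2 (F = -2 - 1*(-4) = -2 + 4 = 2)
r = 16
S = ⅗ (S = 3*(⅕) = ⅗ ≈ 0.60000)
x(h, j) = 32/7 (x(h, j) = (16*2)/7 = (⅐)*32 = 32/7)
(x(-5, 6)*V)*S = ((32/7)*(-7))*(⅗) = -32*⅗ = -96/5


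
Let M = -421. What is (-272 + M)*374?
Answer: -259182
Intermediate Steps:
(-272 + M)*374 = (-272 - 421)*374 = -693*374 = -259182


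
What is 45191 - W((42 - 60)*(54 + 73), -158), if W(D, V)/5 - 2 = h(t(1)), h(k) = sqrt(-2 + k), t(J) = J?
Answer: 45181 - 5*I ≈ 45181.0 - 5.0*I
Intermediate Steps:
W(D, V) = 10 + 5*I (W(D, V) = 10 + 5*sqrt(-2 + 1) = 10 + 5*sqrt(-1) = 10 + 5*I)
45191 - W((42 - 60)*(54 + 73), -158) = 45191 - (10 + 5*I) = 45191 + (-10 - 5*I) = 45181 - 5*I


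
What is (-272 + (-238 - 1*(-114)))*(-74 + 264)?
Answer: -75240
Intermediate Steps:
(-272 + (-238 - 1*(-114)))*(-74 + 264) = (-272 + (-238 + 114))*190 = (-272 - 124)*190 = -396*190 = -75240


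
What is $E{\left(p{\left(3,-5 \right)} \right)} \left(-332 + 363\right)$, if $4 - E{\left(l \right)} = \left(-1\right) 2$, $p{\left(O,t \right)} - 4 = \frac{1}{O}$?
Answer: $186$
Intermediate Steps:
$p{\left(O,t \right)} = 4 + \frac{1}{O}$
$E{\left(l \right)} = 6$ ($E{\left(l \right)} = 4 - \left(-1\right) 2 = 4 - -2 = 4 + 2 = 6$)
$E{\left(p{\left(3,-5 \right)} \right)} \left(-332 + 363\right) = 6 \left(-332 + 363\right) = 6 \cdot 31 = 186$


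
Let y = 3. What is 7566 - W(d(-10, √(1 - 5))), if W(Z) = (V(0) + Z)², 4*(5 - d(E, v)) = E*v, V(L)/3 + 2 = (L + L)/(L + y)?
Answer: 7590 + 10*I ≈ 7590.0 + 10.0*I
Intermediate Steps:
V(L) = -6 + 6*L/(3 + L) (V(L) = -6 + 3*((L + L)/(L + 3)) = -6 + 3*((2*L)/(3 + L)) = -6 + 3*(2*L/(3 + L)) = -6 + 6*L/(3 + L))
d(E, v) = 5 - E*v/4
W(Z) = (-6 + Z)² (W(Z) = (-18/(3 + 0) + Z)² = (-18/3 + Z)² = (-18*⅓ + Z)² = (-6 + Z)²)
7566 - W(d(-10, √(1 - 5))) = 7566 - (-6 + (5 - ¼*(-10)*√(1 - 5)))² = 7566 - (-6 + (5 - ¼*(-10)*√(-4)))² = 7566 - (-6 + (5 - ¼*(-10)*2*I))² = 7566 - (-6 + (5 + 5*I))² = 7566 - (-1 + 5*I)²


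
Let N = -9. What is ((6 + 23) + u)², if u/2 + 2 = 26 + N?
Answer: 3481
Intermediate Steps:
u = 30 (u = -4 + 2*(26 - 9) = -4 + 2*17 = -4 + 34 = 30)
((6 + 23) + u)² = ((6 + 23) + 30)² = (29 + 30)² = 59² = 3481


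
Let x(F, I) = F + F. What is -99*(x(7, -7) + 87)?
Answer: -9999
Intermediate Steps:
x(F, I) = 2*F
-99*(x(7, -7) + 87) = -99*(2*7 + 87) = -99*(14 + 87) = -99*101 = -9999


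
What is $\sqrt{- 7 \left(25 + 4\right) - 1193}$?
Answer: $2 i \sqrt{349} \approx 37.363 i$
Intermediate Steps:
$\sqrt{- 7 \left(25 + 4\right) - 1193} = \sqrt{\left(-7\right) 29 - 1193} = \sqrt{-203 - 1193} = \sqrt{-1396} = 2 i \sqrt{349}$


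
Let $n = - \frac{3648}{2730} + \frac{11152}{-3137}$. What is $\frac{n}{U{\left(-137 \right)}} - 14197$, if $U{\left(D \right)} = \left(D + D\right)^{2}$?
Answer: $- \frac{380332671526519}{26789650615} \approx -14197.0$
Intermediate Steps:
$U{\left(D \right)} = 4 D^{2}$ ($U{\left(D \right)} = \left(2 D\right)^{2} = 4 D^{2}$)
$n = - \frac{6981456}{1427335}$ ($n = \left(-3648\right) \frac{1}{2730} + 11152 \left(- \frac{1}{3137}\right) = - \frac{608}{455} - \frac{11152}{3137} = - \frac{6981456}{1427335} \approx -4.8913$)
$\frac{n}{U{\left(-137 \right)}} - 14197 = - \frac{6981456}{1427335 \cdot 4 \left(-137\right)^{2}} - 14197 = - \frac{6981456}{1427335 \cdot 4 \cdot 18769} - 14197 = - \frac{6981456}{1427335 \cdot 75076} - 14197 = \left(- \frac{6981456}{1427335}\right) \frac{1}{75076} - 14197 = - \frac{1745364}{26789650615} - 14197 = - \frac{380332671526519}{26789650615}$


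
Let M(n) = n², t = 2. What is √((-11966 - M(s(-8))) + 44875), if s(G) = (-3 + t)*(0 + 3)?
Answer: 10*√329 ≈ 181.38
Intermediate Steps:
s(G) = -3 (s(G) = (-3 + 2)*(0 + 3) = -1*3 = -3)
√((-11966 - M(s(-8))) + 44875) = √((-11966 - 1*(-3)²) + 44875) = √((-11966 - 1*9) + 44875) = √((-11966 - 9) + 44875) = √(-11975 + 44875) = √32900 = 10*√329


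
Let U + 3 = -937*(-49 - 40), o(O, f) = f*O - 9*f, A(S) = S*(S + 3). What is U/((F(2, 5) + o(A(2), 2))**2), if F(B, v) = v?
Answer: 83390/49 ≈ 1701.8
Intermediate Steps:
A(S) = S*(3 + S)
o(O, f) = -9*f + O*f (o(O, f) = O*f - 9*f = -9*f + O*f)
U = 83390 (U = -3 - 937*(-49 - 40) = -3 - 937*(-89) = -3 + 83393 = 83390)
U/((F(2, 5) + o(A(2), 2))**2) = 83390/((5 + 2*(-9 + 2*(3 + 2)))**2) = 83390/((5 + 2*(-9 + 2*5))**2) = 83390/((5 + 2*(-9 + 10))**2) = 83390/((5 + 2*1)**2) = 83390/((5 + 2)**2) = 83390/(7**2) = 83390/49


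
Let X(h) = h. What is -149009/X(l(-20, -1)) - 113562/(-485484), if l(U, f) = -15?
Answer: 12057198131/1213710 ≈ 9934.2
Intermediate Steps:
-149009/X(l(-20, -1)) - 113562/(-485484) = -149009/(-15) - 113562/(-485484) = -149009*(-1/15) - 113562*(-1/485484) = 149009/15 + 18927/80914 = 12057198131/1213710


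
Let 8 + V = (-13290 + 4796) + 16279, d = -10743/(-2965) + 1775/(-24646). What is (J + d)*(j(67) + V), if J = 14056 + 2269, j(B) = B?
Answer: 4679790213845466/36537695 ≈ 1.2808e+8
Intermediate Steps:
d = 259509103/73075390 (d = -10743*(-1/2965) + 1775*(-1/24646) = 10743/2965 - 1775/24646 = 259509103/73075390 ≈ 3.5513)
V = 7777 (V = -8 + ((-13290 + 4796) + 16279) = -8 + (-8494 + 16279) = -8 + 7785 = 7777)
J = 16325
(J + d)*(j(67) + V) = (16325 + 259509103/73075390)*(67 + 7777) = (1193215250853/73075390)*7844 = 4679790213845466/36537695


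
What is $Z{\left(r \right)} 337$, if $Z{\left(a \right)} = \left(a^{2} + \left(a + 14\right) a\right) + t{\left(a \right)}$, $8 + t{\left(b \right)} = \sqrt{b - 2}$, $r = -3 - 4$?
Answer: $-2696 + 1011 i \approx -2696.0 + 1011.0 i$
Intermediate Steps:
$r = -7$
$t{\left(b \right)} = -8 + \sqrt{-2 + b}$ ($t{\left(b \right)} = -8 + \sqrt{b - 2} = -8 + \sqrt{-2 + b}$)
$Z{\left(a \right)} = -8 + a^{2} + \sqrt{-2 + a} + a \left(14 + a\right)$ ($Z{\left(a \right)} = \left(a^{2} + \left(a + 14\right) a\right) + \left(-8 + \sqrt{-2 + a}\right) = \left(a^{2} + \left(14 + a\right) a\right) + \left(-8 + \sqrt{-2 + a}\right) = \left(a^{2} + a \left(14 + a\right)\right) + \left(-8 + \sqrt{-2 + a}\right) = -8 + a^{2} + \sqrt{-2 + a} + a \left(14 + a\right)$)
$Z{\left(r \right)} 337 = \left(-8 + \sqrt{-2 - 7} + 2 \left(-7\right)^{2} + 14 \left(-7\right)\right) 337 = \left(-8 + \sqrt{-9} + 2 \cdot 49 - 98\right) 337 = \left(-8 + 3 i + 98 - 98\right) 337 = \left(-8 + 3 i\right) 337 = -2696 + 1011 i$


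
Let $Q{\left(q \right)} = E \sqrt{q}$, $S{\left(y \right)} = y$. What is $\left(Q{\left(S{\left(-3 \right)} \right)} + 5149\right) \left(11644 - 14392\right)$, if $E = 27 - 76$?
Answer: $-14149452 + 134652 i \sqrt{3} \approx -1.4149 \cdot 10^{7} + 2.3322 \cdot 10^{5} i$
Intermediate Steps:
$E = -49$
$Q{\left(q \right)} = - 49 \sqrt{q}$
$\left(Q{\left(S{\left(-3 \right)} \right)} + 5149\right) \left(11644 - 14392\right) = \left(- 49 \sqrt{-3} + 5149\right) \left(11644 - 14392\right) = \left(- 49 i \sqrt{3} + 5149\right) \left(-2748\right) = \left(5149 - 49 i \sqrt{3}\right) \left(-2748\right) = -14149452 + 134652 i \sqrt{3}$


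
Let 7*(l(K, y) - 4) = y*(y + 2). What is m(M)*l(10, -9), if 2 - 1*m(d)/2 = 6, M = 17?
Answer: -104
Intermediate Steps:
l(K, y) = 4 + y*(2 + y)/7 (l(K, y) = 4 + (y*(y + 2))/7 = 4 + (y*(2 + y))/7 = 4 + y*(2 + y)/7)
m(d) = -8 (m(d) = 4 - 2*6 = 4 - 12 = -8)
m(M)*l(10, -9) = -8*(4 + (1/7)*(-9)**2 + (2/7)*(-9)) = -8*(4 + (1/7)*81 - 18/7) = -8*(4 + 81/7 - 18/7) = -8*13 = -104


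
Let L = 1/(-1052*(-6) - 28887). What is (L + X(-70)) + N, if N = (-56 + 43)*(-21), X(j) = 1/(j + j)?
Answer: 24651251/90300 ≈ 272.99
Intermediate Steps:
L = -1/22575 (L = 1/(6312 - 28887) = 1/(-22575) = -1/22575 ≈ -4.4297e-5)
X(j) = 1/(2*j)
N = 273 (N = -13*(-21) = 273)
(L + X(-70)) + N = (-1/22575 + (½)/(-70)) + 273 = (-1/22575 + (½)*(-1/70)) + 273 = (-1/22575 - 1/140) + 273 = -649/90300 + 273 = 24651251/90300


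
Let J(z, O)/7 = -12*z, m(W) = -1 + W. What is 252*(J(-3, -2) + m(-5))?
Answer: 61992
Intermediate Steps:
J(z, O) = -84*z (J(z, O) = 7*(-12*z) = -84*z)
252*(J(-3, -2) + m(-5)) = 252*(-84*(-3) + (-1 - 5)) = 252*(252 - 6) = 252*246 = 61992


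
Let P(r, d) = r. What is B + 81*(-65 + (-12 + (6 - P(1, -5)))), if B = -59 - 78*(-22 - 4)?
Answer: -3863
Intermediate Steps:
B = 1969 (B = -59 - 78*(-26) = -59 + 2028 = 1969)
B + 81*(-65 + (-12 + (6 - P(1, -5)))) = 1969 + 81*(-65 + (-12 + (6 - 1*1))) = 1969 + 81*(-65 + (-12 + (6 - 1))) = 1969 + 81*(-65 + (-12 + 5)) = 1969 + 81*(-65 - 7) = 1969 + 81*(-72) = 1969 - 5832 = -3863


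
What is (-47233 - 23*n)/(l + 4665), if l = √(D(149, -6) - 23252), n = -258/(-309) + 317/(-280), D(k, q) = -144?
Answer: -115522583061/11423587448 + 123818417*I*√5849/28558968620 ≈ -10.113 + 0.33158*I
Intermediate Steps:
n = -8571/28840 (n = -258*(-1/309) + 317*(-1/280) = 86/103 - 317/280 = -8571/28840 ≈ -0.29719)
l = 2*I*√5849 (l = √(-144 - 23252) = √(-23396) = 2*I*√5849 ≈ 152.96*I)
(-47233 - 23*n)/(l + 4665) = (-47233 - 23*(-8571/28840))/(2*I*√5849 + 4665) = (-47233 + 197133/28840)/(4665 + 2*I*√5849) = -1362002587/(28840*(4665 + 2*I*√5849))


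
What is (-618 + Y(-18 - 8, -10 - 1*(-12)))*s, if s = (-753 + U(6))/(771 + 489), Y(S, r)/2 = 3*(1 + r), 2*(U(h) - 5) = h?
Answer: 7450/21 ≈ 354.76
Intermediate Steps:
U(h) = 5 + h/2
Y(S, r) = 6 + 6*r (Y(S, r) = 2*(3*(1 + r)) = 2*(3 + 3*r) = 6 + 6*r)
s = -149/252 (s = (-753 + (5 + (½)*6))/(771 + 489) = (-753 + (5 + 3))/1260 = (-753 + 8)*(1/1260) = -745*1/1260 = -149/252 ≈ -0.59127)
(-618 + Y(-18 - 8, -10 - 1*(-12)))*s = (-618 + (6 + 6*(-10 - 1*(-12))))*(-149/252) = (-618 + (6 + 6*(-10 + 12)))*(-149/252) = (-618 + (6 + 6*2))*(-149/252) = (-618 + (6 + 12))*(-149/252) = (-618 + 18)*(-149/252) = -600*(-149/252) = 7450/21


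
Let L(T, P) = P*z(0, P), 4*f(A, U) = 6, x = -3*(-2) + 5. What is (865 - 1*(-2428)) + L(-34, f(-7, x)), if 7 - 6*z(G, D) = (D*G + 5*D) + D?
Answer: 6585/2 ≈ 3292.5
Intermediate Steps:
z(G, D) = 7/6 - D - D*G/6 (z(G, D) = 7/6 - ((D*G + 5*D) + D)/6 = 7/6 - ((5*D + D*G) + D)/6 = 7/6 - (6*D + D*G)/6 = 7/6 + (-D - D*G/6) = 7/6 - D - D*G/6)
x = 11 (x = 6 + 5 = 11)
f(A, U) = 3/2 (f(A, U) = (¼)*6 = 3/2)
L(T, P) = P*(7/6 - P) (L(T, P) = P*(7/6 - P - ⅙*P*0) = P*(7/6 - P + 0) = P*(7/6 - P))
(865 - 1*(-2428)) + L(-34, f(-7, x)) = (865 - 1*(-2428)) + (⅙)*(3/2)*(7 - 6*3/2) = (865 + 2428) + (⅙)*(3/2)*(7 - 9) = 3293 + (⅙)*(3/2)*(-2) = 3293 - ½ = 6585/2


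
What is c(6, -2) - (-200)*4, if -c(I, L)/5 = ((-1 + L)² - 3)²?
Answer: 620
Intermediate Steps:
c(I, L) = -5*(-3 + (-1 + L)²)² (c(I, L) = -5*((-1 + L)² - 3)² = -5*(-3 + (-1 + L)²)²)
c(6, -2) - (-200)*4 = -5*(-3 + (-1 - 2)²)² - (-200)*4 = -5*(-3 + (-3)²)² - 25*(-32) = -5*(-3 + 9)² + 800 = -5*6² + 800 = -5*36 + 800 = -180 + 800 = 620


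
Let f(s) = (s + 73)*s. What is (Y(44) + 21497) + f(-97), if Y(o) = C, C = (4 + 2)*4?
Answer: 23849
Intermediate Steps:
C = 24 (C = 6*4 = 24)
Y(o) = 24
f(s) = s*(73 + s) (f(s) = (73 + s)*s = s*(73 + s))
(Y(44) + 21497) + f(-97) = (24 + 21497) - 97*(73 - 97) = 21521 - 97*(-24) = 21521 + 2328 = 23849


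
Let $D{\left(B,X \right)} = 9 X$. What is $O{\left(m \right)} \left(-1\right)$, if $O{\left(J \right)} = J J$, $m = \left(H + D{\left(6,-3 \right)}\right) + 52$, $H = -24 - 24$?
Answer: $-529$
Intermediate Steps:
$H = -48$ ($H = -24 - 24 = -48$)
$m = -23$ ($m = \left(-48 + 9 \left(-3\right)\right) + 52 = \left(-48 - 27\right) + 52 = -75 + 52 = -23$)
$O{\left(J \right)} = J^{2}$
$O{\left(m \right)} \left(-1\right) = \left(-23\right)^{2} \left(-1\right) = 529 \left(-1\right) = -529$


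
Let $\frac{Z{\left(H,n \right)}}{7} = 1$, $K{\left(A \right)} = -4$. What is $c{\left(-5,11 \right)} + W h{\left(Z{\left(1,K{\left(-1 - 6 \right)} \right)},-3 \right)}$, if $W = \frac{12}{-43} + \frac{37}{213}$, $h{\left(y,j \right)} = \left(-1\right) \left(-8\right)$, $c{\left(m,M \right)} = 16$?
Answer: $\frac{138824}{9159} \approx 15.157$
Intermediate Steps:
$Z{\left(H,n \right)} = 7$ ($Z{\left(H,n \right)} = 7 \cdot 1 = 7$)
$h{\left(y,j \right)} = 8$
$W = - \frac{965}{9159}$ ($W = 12 \left(- \frac{1}{43}\right) + 37 \cdot \frac{1}{213} = - \frac{12}{43} + \frac{37}{213} = - \frac{965}{9159} \approx -0.10536$)
$c{\left(-5,11 \right)} + W h{\left(Z{\left(1,K{\left(-1 - 6 \right)} \right)},-3 \right)} = 16 - \frac{7720}{9159} = \frac{138824}{9159}$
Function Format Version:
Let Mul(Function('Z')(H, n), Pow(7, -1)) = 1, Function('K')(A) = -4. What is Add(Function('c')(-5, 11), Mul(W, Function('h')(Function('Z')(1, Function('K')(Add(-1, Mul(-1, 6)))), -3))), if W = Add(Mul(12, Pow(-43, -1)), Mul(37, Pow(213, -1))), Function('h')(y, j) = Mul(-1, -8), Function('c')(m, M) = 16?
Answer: Rational(138824, 9159) ≈ 15.157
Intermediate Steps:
Function('Z')(H, n) = 7 (Function('Z')(H, n) = Mul(7, 1) = 7)
Function('h')(y, j) = 8
W = Rational(-965, 9159) (W = Add(Mul(12, Rational(-1, 43)), Mul(37, Rational(1, 213))) = Add(Rational(-12, 43), Rational(37, 213)) = Rational(-965, 9159) ≈ -0.10536)
Add(Function('c')(-5, 11), Mul(W, Function('h')(Function('Z')(1, Function('K')(Add(-1, Mul(-1, 6)))), -3))) = Add(16, Mul(Rational(-965, 9159), 8)) = Add(16, Rational(-7720, 9159)) = Rational(138824, 9159)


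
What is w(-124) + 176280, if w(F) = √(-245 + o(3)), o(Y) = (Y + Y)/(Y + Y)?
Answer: 176280 + 2*I*√61 ≈ 1.7628e+5 + 15.62*I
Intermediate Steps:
o(Y) = 1 (o(Y) = (2*Y)/((2*Y)) = (2*Y)*(1/(2*Y)) = 1)
w(F) = 2*I*√61 (w(F) = √(-245 + 1) = √(-244) = 2*I*√61)
w(-124) + 176280 = 2*I*√61 + 176280 = 176280 + 2*I*√61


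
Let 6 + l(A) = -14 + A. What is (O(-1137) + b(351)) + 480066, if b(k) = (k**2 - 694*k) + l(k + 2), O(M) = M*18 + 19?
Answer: 339559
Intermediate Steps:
l(A) = -20 + A (l(A) = -6 + (-14 + A) = -20 + A)
O(M) = 19 + 18*M (O(M) = 18*M + 19 = 19 + 18*M)
b(k) = -18 + k**2 - 693*k (b(k) = (k**2 - 694*k) + (-20 + (k + 2)) = (k**2 - 694*k) + (-20 + (2 + k)) = (k**2 - 694*k) + (-18 + k) = -18 + k**2 - 693*k)
(O(-1137) + b(351)) + 480066 = ((19 + 18*(-1137)) + (-18 + 351**2 - 693*351)) + 480066 = ((19 - 20466) + (-18 + 123201 - 243243)) + 480066 = (-20447 - 120060) + 480066 = -140507 + 480066 = 339559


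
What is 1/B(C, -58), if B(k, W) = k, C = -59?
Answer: -1/59 ≈ -0.016949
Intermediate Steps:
1/B(C, -58) = 1/(-59) = -1/59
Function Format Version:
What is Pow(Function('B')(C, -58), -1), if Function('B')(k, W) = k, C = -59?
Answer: Rational(-1, 59) ≈ -0.016949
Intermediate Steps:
Pow(Function('B')(C, -58), -1) = Pow(-59, -1) = Rational(-1, 59)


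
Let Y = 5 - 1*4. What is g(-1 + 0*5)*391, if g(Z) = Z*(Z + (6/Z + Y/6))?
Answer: 16031/6 ≈ 2671.8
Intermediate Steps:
Y = 1 (Y = 5 - 4 = 1)
g(Z) = Z*(⅙ + Z + 6/Z) (g(Z) = Z*(Z + (6/Z + 1/6)) = Z*(Z + (6/Z + 1*(⅙))) = Z*(Z + (6/Z + ⅙)) = Z*(Z + (⅙ + 6/Z)) = Z*(⅙ + Z + 6/Z))
g(-1 + 0*5)*391 = (6 + (-1 + 0*5)² + (-1 + 0*5)/6)*391 = (6 + (-1 + 0)² + (-1 + 0)/6)*391 = (6 + (-1)² + (⅙)*(-1))*391 = (6 + 1 - ⅙)*391 = (41/6)*391 = 16031/6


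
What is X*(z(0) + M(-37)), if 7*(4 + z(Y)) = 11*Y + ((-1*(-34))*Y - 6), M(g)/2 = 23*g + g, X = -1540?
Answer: 2742520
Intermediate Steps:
M(g) = 48*g (M(g) = 2*(23*g + g) = 2*(24*g) = 48*g)
z(Y) = -34/7 + 45*Y/7 (z(Y) = -4 + (11*Y + ((-1*(-34))*Y - 6))/7 = -4 + (11*Y + (34*Y - 6))/7 = -4 + (11*Y + (-6 + 34*Y))/7 = -4 + (-6 + 45*Y)/7 = -4 + (-6/7 + 45*Y/7) = -34/7 + 45*Y/7)
X*(z(0) + M(-37)) = -1540*((-34/7 + (45/7)*0) + 48*(-37)) = -1540*((-34/7 + 0) - 1776) = -1540*(-34/7 - 1776) = -1540*(-12466/7) = 2742520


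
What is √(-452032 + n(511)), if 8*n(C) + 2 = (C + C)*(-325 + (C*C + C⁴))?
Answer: √34842245722178/2 ≈ 2.9514e+6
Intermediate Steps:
n(C) = -¼ + C*(-325 + C² + C⁴)/4 (n(C) = -¼ + ((C + C)*(-325 + (C*C + C⁴)))/8 = -¼ + ((2*C)*(-325 + (C² + C⁴)))/8 = -¼ + ((2*C)*(-325 + C² + C⁴))/8 = -¼ + (2*C*(-325 + C² + C⁴))/8 = -¼ + C*(-325 + C² + C⁴)/4)
√(-452032 + n(511)) = √(-452032 + (-¼ - 325/4*511 + (¼)*511³ + (¼)*511⁵)) = √(-452032 + (-¼ - 166075/4 + (¼)*133432831 + (¼)*34842114263551)) = √(-452032 + (-¼ - 166075/4 + 133432831/4 + 34842114263551/4)) = √(-452032 + 17421123765153/2) = √(17421122861089/2) = √34842245722178/2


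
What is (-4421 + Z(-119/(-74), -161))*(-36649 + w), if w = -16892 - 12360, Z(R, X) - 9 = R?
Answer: 21508043469/74 ≈ 2.9065e+8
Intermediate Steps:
Z(R, X) = 9 + R
w = -29252
(-4421 + Z(-119/(-74), -161))*(-36649 + w) = (-4421 + (9 - 119/(-74)))*(-36649 - 29252) = (-4421 + (9 - 119*(-1/74)))*(-65901) = (-4421 + (9 + 119/74))*(-65901) = (-4421 + 785/74)*(-65901) = -326369/74*(-65901) = 21508043469/74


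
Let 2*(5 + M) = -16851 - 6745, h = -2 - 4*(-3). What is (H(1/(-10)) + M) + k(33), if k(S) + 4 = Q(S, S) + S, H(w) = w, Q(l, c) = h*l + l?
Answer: -114111/10 ≈ -11411.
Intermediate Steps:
h = 10 (h = -2 + 12 = 10)
M = -11803 (M = -5 + (-16851 - 6745)/2 = -5 + (½)*(-23596) = -5 - 11798 = -11803)
Q(l, c) = 11*l (Q(l, c) = 10*l + l = 11*l)
k(S) = -4 + 12*S (k(S) = -4 + (11*S + S) = -4 + 12*S)
(H(1/(-10)) + M) + k(33) = (1/(-10) - 11803) + (-4 + 12*33) = (-⅒ - 11803) + (-4 + 396) = -118031/10 + 392 = -114111/10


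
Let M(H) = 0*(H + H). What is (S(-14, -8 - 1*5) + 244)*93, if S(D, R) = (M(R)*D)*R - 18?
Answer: 21018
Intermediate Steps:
M(H) = 0 (M(H) = 0*(2*H) = 0)
S(D, R) = -18 (S(D, R) = (0*D)*R - 18 = 0*R - 18 = 0 - 18 = -18)
(S(-14, -8 - 1*5) + 244)*93 = (-18 + 244)*93 = 226*93 = 21018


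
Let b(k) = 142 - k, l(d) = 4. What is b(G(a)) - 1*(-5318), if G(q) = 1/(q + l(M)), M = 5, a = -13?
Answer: 49141/9 ≈ 5460.1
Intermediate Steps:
G(q) = 1/(4 + q) (G(q) = 1/(q + 4) = 1/(4 + q))
b(G(a)) - 1*(-5318) = (142 - 1/(4 - 13)) - 1*(-5318) = (142 - 1/(-9)) + 5318 = (142 - 1*(-⅑)) + 5318 = (142 + ⅑) + 5318 = 1279/9 + 5318 = 49141/9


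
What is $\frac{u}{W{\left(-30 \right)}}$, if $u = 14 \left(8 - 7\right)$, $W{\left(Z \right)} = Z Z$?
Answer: $\frac{7}{450} \approx 0.015556$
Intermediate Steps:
$W{\left(Z \right)} = Z^{2}$
$u = 14$ ($u = 14 \cdot 1 = 14$)
$\frac{u}{W{\left(-30 \right)}} = \frac{14}{\left(-30\right)^{2}} = \frac{14}{900} = 14 \cdot \frac{1}{900} = \frac{7}{450}$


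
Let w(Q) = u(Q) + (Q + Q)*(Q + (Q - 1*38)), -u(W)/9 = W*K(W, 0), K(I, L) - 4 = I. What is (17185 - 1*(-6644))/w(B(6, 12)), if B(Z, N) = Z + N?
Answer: -7943/1212 ≈ -6.5536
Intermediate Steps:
K(I, L) = 4 + I
B(Z, N) = N + Z
u(W) = -9*W*(4 + W)
w(Q) = -9*Q*(4 + Q) + 2*Q*(-38 + 2*Q) (w(Q) = -9*Q*(4 + Q) + (Q + Q)*(Q + (Q - 1*38)) = -9*Q*(4 + Q) + (2*Q)*(Q + (Q - 38)) = -9*Q*(4 + Q) + (2*Q)*(Q + (-38 + Q)) = -9*Q*(4 + Q) + (2*Q)*(-38 + 2*Q) = -9*Q*(4 + Q) + 2*Q*(-38 + 2*Q))
(17185 - 1*(-6644))/w(B(6, 12)) = (17185 - 1*(-6644))/(((12 + 6)*(-112 - 5*(12 + 6)))) = (17185 + 6644)/((18*(-112 - 5*18))) = 23829/((18*(-112 - 90))) = 23829/((18*(-202))) = 23829/(-3636) = 23829*(-1/3636) = -7943/1212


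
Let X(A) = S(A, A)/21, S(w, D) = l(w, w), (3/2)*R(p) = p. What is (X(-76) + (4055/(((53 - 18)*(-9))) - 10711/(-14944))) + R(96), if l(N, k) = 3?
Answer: 48943913/941472 ≈ 51.987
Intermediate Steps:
R(p) = 2*p/3
S(w, D) = 3
X(A) = 1/7 (X(A) = 3/21 = 3*(1/21) = 1/7)
(X(-76) + (4055/(((53 - 18)*(-9))) - 10711/(-14944))) + R(96) = (1/7 + (4055/(((53 - 18)*(-9))) - 10711/(-14944))) + (2/3)*96 = (1/7 + (4055/((35*(-9))) - 10711*(-1/14944))) + 64 = (1/7 + (4055/(-315) + 10711/14944)) + 64 = (1/7 + (4055*(-1/315) + 10711/14944)) + 64 = (1/7 + (-811/63 + 10711/14944)) + 64 = (1/7 - 11444791/941472) + 64 = -11310295/941472 + 64 = 48943913/941472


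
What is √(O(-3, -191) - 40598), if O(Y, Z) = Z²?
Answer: I*√4117 ≈ 64.164*I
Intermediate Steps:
√(O(-3, -191) - 40598) = √((-191)² - 40598) = √(36481 - 40598) = √(-4117) = I*√4117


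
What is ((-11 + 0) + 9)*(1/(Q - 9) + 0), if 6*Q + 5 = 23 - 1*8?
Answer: 3/11 ≈ 0.27273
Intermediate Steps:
Q = 5/3 (Q = -⅚ + (23 - 1*8)/6 = -⅚ + (23 - 8)/6 = -⅚ + (⅙)*15 = -⅚ + 5/2 = 5/3 ≈ 1.6667)
((-11 + 0) + 9)*(1/(Q - 9) + 0) = ((-11 + 0) + 9)*(1/(5/3 - 9) + 0) = (-11 + 9)*(1/(-22/3) + 0) = -2*(-3/22 + 0) = -2*(-3/22) = 3/11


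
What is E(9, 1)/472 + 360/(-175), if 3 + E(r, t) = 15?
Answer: -8391/4130 ≈ -2.0317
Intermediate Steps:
E(r, t) = 12 (E(r, t) = -3 + 15 = 12)
E(9, 1)/472 + 360/(-175) = 12/472 + 360/(-175) = 12*(1/472) + 360*(-1/175) = 3/118 - 72/35 = -8391/4130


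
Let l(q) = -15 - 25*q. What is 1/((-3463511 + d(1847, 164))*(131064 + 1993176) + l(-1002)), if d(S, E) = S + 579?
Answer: -1/7352175175365 ≈ -1.3601e-13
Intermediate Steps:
d(S, E) = 579 + S
1/((-3463511 + d(1847, 164))*(131064 + 1993176) + l(-1002)) = 1/((-3463511 + (579 + 1847))*(131064 + 1993176) + (-15 - 25*(-1002))) = 1/((-3463511 + 2426)*2124240 + (-15 + 25050)) = 1/(-3461085*2124240 + 25035) = 1/(-7352175200400 + 25035) = 1/(-7352175175365) = -1/7352175175365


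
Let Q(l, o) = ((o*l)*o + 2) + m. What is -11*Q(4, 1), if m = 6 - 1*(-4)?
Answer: -176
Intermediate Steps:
m = 10 (m = 6 + 4 = 10)
Q(l, o) = 12 + l*o² (Q(l, o) = ((o*l)*o + 2) + 10 = ((l*o)*o + 2) + 10 = (l*o² + 2) + 10 = (2 + l*o²) + 10 = 12 + l*o²)
-11*Q(4, 1) = -11*(12 + 4*1²) = -11*(12 + 4*1) = -11*(12 + 4) = -11*16 = -176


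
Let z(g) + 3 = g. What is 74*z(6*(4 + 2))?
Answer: 2442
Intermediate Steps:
z(g) = -3 + g
74*z(6*(4 + 2)) = 74*(-3 + 6*(4 + 2)) = 74*(-3 + 6*6) = 74*(-3 + 36) = 74*33 = 2442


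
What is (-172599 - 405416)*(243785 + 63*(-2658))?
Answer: -44120462965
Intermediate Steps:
(-172599 - 405416)*(243785 + 63*(-2658)) = -578015*(243785 - 167454) = -578015*76331 = -44120462965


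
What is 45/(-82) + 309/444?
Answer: 893/6068 ≈ 0.14717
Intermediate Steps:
45/(-82) + 309/444 = 45*(-1/82) + 309*(1/444) = -45/82 + 103/148 = 893/6068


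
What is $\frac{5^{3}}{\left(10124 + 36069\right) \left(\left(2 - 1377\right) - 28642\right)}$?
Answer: $- \frac{125}{1386575281} \approx -9.015 \cdot 10^{-8}$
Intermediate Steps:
$\frac{5^{3}}{\left(10124 + 36069\right) \left(\left(2 - 1377\right) - 28642\right)} = \frac{125}{46193 \left(\left(2 - 1377\right) - 28642\right)} = \frac{125}{46193 \left(-1375 - 28642\right)} = \frac{125}{46193 \left(-30017\right)} = \frac{125}{-1386575281} = 125 \left(- \frac{1}{1386575281}\right) = - \frac{125}{1386575281}$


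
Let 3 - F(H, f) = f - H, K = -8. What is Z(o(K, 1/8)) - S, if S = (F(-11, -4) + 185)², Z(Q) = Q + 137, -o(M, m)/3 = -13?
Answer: -32585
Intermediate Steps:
o(M, m) = 39 (o(M, m) = -3*(-13) = 39)
F(H, f) = 3 + H - f (F(H, f) = 3 - (f - H) = 3 + (H - f) = 3 + H - f)
Z(Q) = 137 + Q
S = 32761 (S = ((3 - 11 - 1*(-4)) + 185)² = ((3 - 11 + 4) + 185)² = (-4 + 185)² = 181² = 32761)
Z(o(K, 1/8)) - S = (137 + 39) - 1*32761 = 176 - 32761 = -32585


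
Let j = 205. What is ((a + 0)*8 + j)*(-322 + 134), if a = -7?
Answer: -28012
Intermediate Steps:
((a + 0)*8 + j)*(-322 + 134) = ((-7 + 0)*8 + 205)*(-322 + 134) = (-7*8 + 205)*(-188) = (-56 + 205)*(-188) = 149*(-188) = -28012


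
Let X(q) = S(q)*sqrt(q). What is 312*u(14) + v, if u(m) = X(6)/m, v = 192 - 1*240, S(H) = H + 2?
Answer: -48 + 1248*sqrt(6)/7 ≈ 388.71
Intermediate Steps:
S(H) = 2 + H
X(q) = sqrt(q)*(2 + q) (X(q) = (2 + q)*sqrt(q) = sqrt(q)*(2 + q))
v = -48 (v = 192 - 240 = -48)
u(m) = 8*sqrt(6)/m (u(m) = (sqrt(6)*(2 + 6))/m = (sqrt(6)*8)/m = (8*sqrt(6))/m = 8*sqrt(6)/m)
312*u(14) + v = 312*(8*sqrt(6)/14) - 48 = 312*(8*sqrt(6)*(1/14)) - 48 = 312*(4*sqrt(6)/7) - 48 = 1248*sqrt(6)/7 - 48 = -48 + 1248*sqrt(6)/7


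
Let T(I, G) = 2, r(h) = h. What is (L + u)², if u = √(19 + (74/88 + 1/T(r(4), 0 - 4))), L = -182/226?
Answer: 11792619/561836 - 91*√9845/1243 ≈ 13.725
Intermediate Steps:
L = -91/113 (L = -182*1/226 = -91/113 ≈ -0.80531)
u = √9845/22 (u = √(19 + (74/88 + 1/2)) = √(19 + (74*(1/88) + 1*(½))) = √(19 + (37/44 + ½)) = √(19 + 59/44) = √(895/44) = √9845/22 ≈ 4.5101)
(L + u)² = (-91/113 + √9845/22)²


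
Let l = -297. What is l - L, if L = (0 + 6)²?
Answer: -333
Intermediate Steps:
L = 36 (L = 6² = 36)
l - L = -297 - 1*36 = -297 - 36 = -333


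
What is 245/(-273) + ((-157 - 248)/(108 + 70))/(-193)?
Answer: -1186595/1339806 ≈ -0.88565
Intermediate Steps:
245/(-273) + ((-157 - 248)/(108 + 70))/(-193) = 245*(-1/273) - 405/178*(-1/193) = -35/39 - 405*1/178*(-1/193) = -35/39 - 405/178*(-1/193) = -35/39 + 405/34354 = -1186595/1339806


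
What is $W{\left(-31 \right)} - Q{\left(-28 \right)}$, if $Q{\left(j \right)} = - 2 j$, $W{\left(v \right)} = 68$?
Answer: $12$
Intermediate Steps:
$W{\left(-31 \right)} - Q{\left(-28 \right)} = 68 - \left(-2\right) \left(-28\right) = 68 - 56 = 12$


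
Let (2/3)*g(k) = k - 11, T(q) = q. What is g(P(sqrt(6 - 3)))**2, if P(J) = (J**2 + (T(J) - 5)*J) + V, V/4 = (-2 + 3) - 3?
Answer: 549 + 585*sqrt(3)/2 ≈ 1055.6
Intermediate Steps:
V = -8 (V = 4*((-2 + 3) - 3) = 4*(1 - 3) = 4*(-2) = -8)
P(J) = -8 + J**2 + J*(-5 + J) (P(J) = (J**2 + (J - 5)*J) - 8 = (J**2 + (-5 + J)*J) - 8 = (J**2 + J*(-5 + J)) - 8 = -8 + J**2 + J*(-5 + J))
g(k) = -33/2 + 3*k/2 (g(k) = 3*(k - 11)/2 = 3*(-11 + k)/2 = -33/2 + 3*k/2)
g(P(sqrt(6 - 3)))**2 = (-33/2 + 3*(-8 - 5*sqrt(6 - 3) + 2*(sqrt(6 - 3))**2)/2)**2 = (-33/2 + 3*(-8 - 5*sqrt(3) + 2*(sqrt(3))**2)/2)**2 = (-33/2 + 3*(-8 - 5*sqrt(3) + 2*3)/2)**2 = (-33/2 + 3*(-8 - 5*sqrt(3) + 6)/2)**2 = (-33/2 + 3*(-2 - 5*sqrt(3))/2)**2 = (-33/2 + (-3 - 15*sqrt(3)/2))**2 = (-39/2 - 15*sqrt(3)/2)**2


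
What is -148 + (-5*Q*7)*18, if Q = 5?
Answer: -3298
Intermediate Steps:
-148 + (-5*Q*7)*18 = -148 + (-5*5*7)*18 = -148 - 25*7*18 = -148 - 175*18 = -148 - 3150 = -3298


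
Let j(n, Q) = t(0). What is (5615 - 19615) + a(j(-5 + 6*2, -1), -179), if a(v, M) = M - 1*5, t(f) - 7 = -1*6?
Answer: -14184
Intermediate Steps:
t(f) = 1 (t(f) = 7 - 1*6 = 7 - 6 = 1)
j(n, Q) = 1
a(v, M) = -5 + M (a(v, M) = M - 5 = -5 + M)
(5615 - 19615) + a(j(-5 + 6*2, -1), -179) = (5615 - 19615) + (-5 - 179) = -14000 - 184 = -14184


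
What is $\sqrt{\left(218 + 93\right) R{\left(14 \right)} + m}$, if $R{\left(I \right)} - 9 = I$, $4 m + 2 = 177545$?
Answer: $\frac{\sqrt{206155}}{2} \approx 227.02$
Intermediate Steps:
$m = \frac{177543}{4}$ ($m = - \frac{1}{2} + \frac{1}{4} \cdot 177545 = - \frac{1}{2} + \frac{177545}{4} = \frac{177543}{4} \approx 44386.0$)
$R{\left(I \right)} = 9 + I$
$\sqrt{\left(218 + 93\right) R{\left(14 \right)} + m} = \sqrt{\left(218 + 93\right) \left(9 + 14\right) + \frac{177543}{4}} = \sqrt{311 \cdot 23 + \frac{177543}{4}} = \sqrt{7153 + \frac{177543}{4}} = \sqrt{\frac{206155}{4}} = \frac{\sqrt{206155}}{2}$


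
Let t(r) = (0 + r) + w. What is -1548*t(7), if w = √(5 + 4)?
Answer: -15480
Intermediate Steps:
w = 3 (w = √9 = 3)
t(r) = 3 + r (t(r) = (0 + r) + 3 = r + 3 = 3 + r)
-1548*t(7) = -1548*(3 + 7) = -1548*10 = -15480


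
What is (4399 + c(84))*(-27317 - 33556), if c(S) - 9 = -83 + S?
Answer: -268389057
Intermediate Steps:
c(S) = -74 + S (c(S) = 9 + (-83 + S) = -74 + S)
(4399 + c(84))*(-27317 - 33556) = (4399 + (-74 + 84))*(-27317 - 33556) = (4399 + 10)*(-60873) = 4409*(-60873) = -268389057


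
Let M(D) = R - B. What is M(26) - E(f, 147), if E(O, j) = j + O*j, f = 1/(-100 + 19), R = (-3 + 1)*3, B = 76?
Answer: -6134/27 ≈ -227.19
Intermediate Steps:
R = -6 (R = -2*3 = -6)
f = -1/81 (f = 1/(-81) = -1/81 ≈ -0.012346)
M(D) = -82 (M(D) = -6 - 1*76 = -6 - 76 = -82)
M(26) - E(f, 147) = -82 - 147*(1 - 1/81) = -82 - 147*80/81 = -82 - 1*3920/27 = -82 - 3920/27 = -6134/27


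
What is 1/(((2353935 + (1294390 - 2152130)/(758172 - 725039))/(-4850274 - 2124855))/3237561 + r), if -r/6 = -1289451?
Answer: 748222845419686077/5788780177495479797971747 ≈ 1.2925e-7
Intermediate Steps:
r = 7736706 (r = -6*(-1289451) = 7736706)
1/(((2353935 + (1294390 - 2152130)/(758172 - 725039))/(-4850274 - 2124855))/3237561 + r) = 1/(((2353935 + (1294390 - 2152130)/(758172 - 725039))/(-4850274 - 2124855))/3237561 + 7736706) = 1/(((2353935 - 857740/33133)/(-6975129))*(1/3237561) + 7736706) = 1/(((2353935 - 857740*1/33133)*(-1/6975129))*(1/3237561) + 7736706) = 1/(((2353935 - 857740/33133)*(-1/6975129))*(1/3237561) + 7736706) = 1/(((77992070615/33133)*(-1/6975129))*(1/3237561) + 7736706) = 1/(-77992070615/231106949157*1/3237561 + 7736706) = 1/(-77992070615/748222845419686077 + 7736706) = 1/(5788780177495479797971747/748222845419686077) = 748222845419686077/5788780177495479797971747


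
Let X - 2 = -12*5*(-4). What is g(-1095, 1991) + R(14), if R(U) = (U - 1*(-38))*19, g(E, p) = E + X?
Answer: 135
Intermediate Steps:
X = 242 (X = 2 - 12*5*(-4) = 2 - 60*(-4) = 2 + 240 = 242)
g(E, p) = 242 + E (g(E, p) = E + 242 = 242 + E)
R(U) = 722 + 19*U (R(U) = (U + 38)*19 = (38 + U)*19 = 722 + 19*U)
g(-1095, 1991) + R(14) = (242 - 1095) + (722 + 19*14) = -853 + (722 + 266) = -853 + 988 = 135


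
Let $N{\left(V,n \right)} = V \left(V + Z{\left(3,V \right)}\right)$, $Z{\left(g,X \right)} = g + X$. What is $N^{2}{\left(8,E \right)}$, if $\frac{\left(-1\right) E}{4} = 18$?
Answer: $23104$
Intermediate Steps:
$E = -72$ ($E = \left(-4\right) 18 = -72$)
$Z{\left(g,X \right)} = X + g$
$N{\left(V,n \right)} = V \left(3 + 2 V\right)$ ($N{\left(V,n \right)} = V \left(V + \left(V + 3\right)\right) = V \left(V + \left(3 + V\right)\right) = V \left(3 + 2 V\right)$)
$N^{2}{\left(8,E \right)} = \left(8 \left(3 + 2 \cdot 8\right)\right)^{2} = \left(8 \left(3 + 16\right)\right)^{2} = \left(8 \cdot 19\right)^{2} = 152^{2} = 23104$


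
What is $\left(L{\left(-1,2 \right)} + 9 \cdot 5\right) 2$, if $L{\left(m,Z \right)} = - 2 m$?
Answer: $94$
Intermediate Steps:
$\left(L{\left(-1,2 \right)} + 9 \cdot 5\right) 2 = \left(\left(-2\right) \left(-1\right) + 9 \cdot 5\right) 2 = \left(2 + 45\right) 2 = 47 \cdot 2 = 94$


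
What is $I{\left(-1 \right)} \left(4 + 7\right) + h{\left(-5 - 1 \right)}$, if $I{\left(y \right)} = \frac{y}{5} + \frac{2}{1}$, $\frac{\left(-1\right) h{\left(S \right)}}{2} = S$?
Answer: $\frac{159}{5} \approx 31.8$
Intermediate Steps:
$h{\left(S \right)} = - 2 S$
$I{\left(y \right)} = 2 + \frac{y}{5}$ ($I{\left(y \right)} = y \frac{1}{5} + 2 \cdot 1 = \frac{y}{5} + 2 = 2 + \frac{y}{5}$)
$I{\left(-1 \right)} \left(4 + 7\right) + h{\left(-5 - 1 \right)} = \left(2 + \frac{1}{5} \left(-1\right)\right) \left(4 + 7\right) - 2 \left(-5 - 1\right) = \left(2 - \frac{1}{5}\right) 11 - -12 = \frac{9}{5} \cdot 11 + 12 = \frac{99}{5} + 12 = \frac{159}{5}$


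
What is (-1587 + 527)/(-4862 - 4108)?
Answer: 106/897 ≈ 0.11817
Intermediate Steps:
(-1587 + 527)/(-4862 - 4108) = -1060/(-8970) = -1060*(-1/8970) = 106/897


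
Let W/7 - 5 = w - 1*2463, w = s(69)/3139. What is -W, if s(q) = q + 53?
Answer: 54008780/3139 ≈ 17206.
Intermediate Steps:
s(q) = 53 + q
w = 122/3139 (w = (53 + 69)/3139 = 122*(1/3139) = 122/3139 ≈ 0.038866)
W = -54008780/3139 (W = 35 + 7*(122/3139 - 1*2463) = 35 + 7*(122/3139 - 2463) = 35 + 7*(-7731235/3139) = 35 - 54118645/3139 = -54008780/3139 ≈ -17206.)
-W = -1*(-54008780/3139) = 54008780/3139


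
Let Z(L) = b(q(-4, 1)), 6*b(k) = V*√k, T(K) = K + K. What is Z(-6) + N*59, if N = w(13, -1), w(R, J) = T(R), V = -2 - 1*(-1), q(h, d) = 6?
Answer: 1534 - √6/6 ≈ 1533.6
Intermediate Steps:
T(K) = 2*K
V = -1 (V = -2 + 1 = -1)
w(R, J) = 2*R
N = 26 (N = 2*13 = 26)
b(k) = -√k/6 (b(k) = (-√k)/6 = -√k/6)
Z(L) = -√6/6
Z(-6) + N*59 = -√6/6 + 26*59 = -√6/6 + 1534 = 1534 - √6/6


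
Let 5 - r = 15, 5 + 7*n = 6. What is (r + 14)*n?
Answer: 4/7 ≈ 0.57143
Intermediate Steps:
n = 1/7 (n = -5/7 + (1/7)*6 = -5/7 + 6/7 = 1/7 ≈ 0.14286)
r = -10 (r = 5 - 1*15 = 5 - 15 = -10)
(r + 14)*n = (-10 + 14)*(1/7) = 4*(1/7) = 4/7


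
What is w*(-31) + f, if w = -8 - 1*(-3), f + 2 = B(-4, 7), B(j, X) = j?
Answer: 149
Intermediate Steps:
f = -6 (f = -2 - 4 = -6)
w = -5 (w = -8 + 3 = -5)
w*(-31) + f = -5*(-31) - 6 = 155 - 6 = 149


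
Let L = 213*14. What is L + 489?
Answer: 3471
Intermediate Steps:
L = 2982
L + 489 = 2982 + 489 = 3471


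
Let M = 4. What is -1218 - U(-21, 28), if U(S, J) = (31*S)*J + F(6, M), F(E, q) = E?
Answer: 17004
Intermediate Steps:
U(S, J) = 6 + 31*J*S (U(S, J) = (31*S)*J + 6 = 31*J*S + 6 = 6 + 31*J*S)
-1218 - U(-21, 28) = -1218 - (6 + 31*28*(-21)) = -1218 - (6 - 18228) = -1218 - 1*(-18222) = -1218 + 18222 = 17004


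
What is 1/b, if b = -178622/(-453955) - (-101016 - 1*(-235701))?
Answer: -453955/61140750553 ≈ -7.4248e-6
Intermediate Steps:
b = -61140750553/453955 (b = -178622*(-1/453955) - (-101016 + 235701) = 178622/453955 - 1*134685 = 178622/453955 - 134685 = -61140750553/453955 ≈ -1.3468e+5)
1/b = 1/(-61140750553/453955) = -453955/61140750553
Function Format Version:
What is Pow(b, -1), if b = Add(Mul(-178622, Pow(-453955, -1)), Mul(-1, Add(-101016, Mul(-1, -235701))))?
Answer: Rational(-453955, 61140750553) ≈ -7.4248e-6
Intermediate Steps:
b = Rational(-61140750553, 453955) (b = Add(Mul(-178622, Rational(-1, 453955)), Mul(-1, Add(-101016, 235701))) = Add(Rational(178622, 453955), Mul(-1, 134685)) = Add(Rational(178622, 453955), -134685) = Rational(-61140750553, 453955) ≈ -1.3468e+5)
Pow(b, -1) = Pow(Rational(-61140750553, 453955), -1) = Rational(-453955, 61140750553)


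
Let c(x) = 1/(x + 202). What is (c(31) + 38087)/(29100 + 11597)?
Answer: 8874272/9482401 ≈ 0.93587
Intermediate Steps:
c(x) = 1/(202 + x)
(c(31) + 38087)/(29100 + 11597) = (1/(202 + 31) + 38087)/(29100 + 11597) = (1/233 + 38087)/40697 = (1/233 + 38087)*(1/40697) = (8874272/233)*(1/40697) = 8874272/9482401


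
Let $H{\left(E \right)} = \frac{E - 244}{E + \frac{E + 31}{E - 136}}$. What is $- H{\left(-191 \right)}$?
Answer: $- \frac{142245}{62297} \approx -2.2833$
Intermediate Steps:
$H{\left(E \right)} = \frac{-244 + E}{E + \frac{31 + E}{-136 + E}}$
$- H{\left(-191 \right)} = - \frac{33184 + \left(-191\right)^{2} - -72580}{31 + \left(-191\right)^{2} - -25785} = - \frac{33184 + 36481 + 72580}{31 + 36481 + 25785} = - \frac{142245}{62297}$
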